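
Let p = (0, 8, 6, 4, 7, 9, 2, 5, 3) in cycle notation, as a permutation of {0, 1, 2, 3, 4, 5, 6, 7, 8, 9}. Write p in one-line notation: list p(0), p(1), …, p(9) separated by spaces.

Each element maps to the next entry in its cycle (wrapping to the front): 0↦8, 1↦1, 2↦5, 3↦0, 4↦7, 5↦3, 6↦4, 7↦9, 8↦6, 9↦2.
Listing these in domain order gives 8 1 5 0 7 3 4 9 6 2.

8 1 5 0 7 3 4 9 6 2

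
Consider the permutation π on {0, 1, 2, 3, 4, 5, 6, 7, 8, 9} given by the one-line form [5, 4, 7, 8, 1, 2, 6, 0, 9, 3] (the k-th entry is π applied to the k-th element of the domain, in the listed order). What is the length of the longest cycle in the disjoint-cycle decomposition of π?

Decomposing into disjoint cycles gives (0 5 2 7)(1 4)(3 8 9); the longest has length 4.

4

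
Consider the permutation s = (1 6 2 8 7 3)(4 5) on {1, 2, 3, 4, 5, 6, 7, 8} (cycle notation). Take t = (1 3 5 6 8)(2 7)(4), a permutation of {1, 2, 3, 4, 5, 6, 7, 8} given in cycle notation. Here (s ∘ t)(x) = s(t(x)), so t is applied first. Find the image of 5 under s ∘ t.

First apply t: t(5) = 6, then s(6) = 2. Thus (s ∘ t)(5) = 2.

2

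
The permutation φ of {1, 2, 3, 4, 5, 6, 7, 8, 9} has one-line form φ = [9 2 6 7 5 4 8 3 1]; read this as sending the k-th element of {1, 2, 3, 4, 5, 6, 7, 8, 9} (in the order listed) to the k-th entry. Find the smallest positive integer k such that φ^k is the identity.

Writing φ as disjoint cycles, the cycle lengths are 5, 2, 1, 1.
The order of φ is the least common multiple of its cycle lengths: lcm(5, 2) = 10.

10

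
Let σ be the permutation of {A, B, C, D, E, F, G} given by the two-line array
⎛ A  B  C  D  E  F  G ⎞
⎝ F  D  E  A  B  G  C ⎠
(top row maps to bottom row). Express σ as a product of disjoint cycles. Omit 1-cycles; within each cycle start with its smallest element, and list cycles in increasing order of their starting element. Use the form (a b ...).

(A F G C E B D)

Iterating σ from A gives A → F → G → C → E → B → D → A; that is the 7-cycle (A F G C E B D).
Repeating from the next unused element and collecting all non-trivial cycles gives (A F G C E B D).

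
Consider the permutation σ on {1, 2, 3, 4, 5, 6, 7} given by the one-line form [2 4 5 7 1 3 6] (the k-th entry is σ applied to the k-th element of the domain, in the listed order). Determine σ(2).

2 is element number 2 of the domain, and entry number 2 of the one-line form is 4, so σ(2) = 4.

4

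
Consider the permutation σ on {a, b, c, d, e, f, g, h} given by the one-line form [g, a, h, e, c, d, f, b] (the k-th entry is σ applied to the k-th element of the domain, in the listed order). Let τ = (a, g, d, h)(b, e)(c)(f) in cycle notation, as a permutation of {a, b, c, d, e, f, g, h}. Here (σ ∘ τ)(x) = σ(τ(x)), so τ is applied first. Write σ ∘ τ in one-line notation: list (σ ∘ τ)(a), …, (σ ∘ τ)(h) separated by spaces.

Chase each element through τ then σ: a → g → f; b → e → c; c → c → h; d → h → b; e → b → a; f → f → d; g → d → e; h → a → g.
So σ ∘ τ in one-line form is f c h b a d e g.

f c h b a d e g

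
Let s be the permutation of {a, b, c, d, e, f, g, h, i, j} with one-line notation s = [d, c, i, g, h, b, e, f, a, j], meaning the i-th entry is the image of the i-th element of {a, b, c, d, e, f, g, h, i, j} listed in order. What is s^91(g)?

Tracing g → e → … returns to g after 9 steps, so g lies in a 9-cycle (a d g e h f b c i).
On a 9-cycle, s^9 is the identity, so s^91 = s^1 there (91 ≡ 1 mod 9).
Advancing 1 step from g: g → e.

e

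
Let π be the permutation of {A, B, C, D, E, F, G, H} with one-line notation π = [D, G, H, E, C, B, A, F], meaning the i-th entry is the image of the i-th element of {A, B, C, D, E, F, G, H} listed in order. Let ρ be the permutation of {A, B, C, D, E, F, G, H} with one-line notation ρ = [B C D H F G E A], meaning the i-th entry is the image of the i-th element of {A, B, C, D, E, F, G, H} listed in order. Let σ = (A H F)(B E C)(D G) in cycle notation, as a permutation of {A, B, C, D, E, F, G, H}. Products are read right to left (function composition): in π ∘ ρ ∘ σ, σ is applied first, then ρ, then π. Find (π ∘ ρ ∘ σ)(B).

(π ∘ ρ ∘ σ)(B) = π(ρ(σ(B))). σ(B) = E, then ρ(E) = F, then π(F) = B, so the result is B.

B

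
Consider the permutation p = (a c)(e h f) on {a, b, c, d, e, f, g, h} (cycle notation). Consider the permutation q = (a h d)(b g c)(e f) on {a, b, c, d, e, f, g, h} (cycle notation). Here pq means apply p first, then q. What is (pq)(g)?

c

p(g) = g, then q(g) = c; composing gives (pq)(g) = c.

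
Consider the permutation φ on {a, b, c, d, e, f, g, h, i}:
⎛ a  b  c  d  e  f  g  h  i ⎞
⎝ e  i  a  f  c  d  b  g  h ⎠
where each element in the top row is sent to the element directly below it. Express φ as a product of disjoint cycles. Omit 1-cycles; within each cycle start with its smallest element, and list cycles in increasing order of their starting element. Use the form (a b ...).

Iterating φ from a gives a → e → c → a; that is the 3-cycle (a e c).
Continuing from each remaining unvisited element yields (a e c)(b i h g)(d f).

(a e c)(b i h g)(d f)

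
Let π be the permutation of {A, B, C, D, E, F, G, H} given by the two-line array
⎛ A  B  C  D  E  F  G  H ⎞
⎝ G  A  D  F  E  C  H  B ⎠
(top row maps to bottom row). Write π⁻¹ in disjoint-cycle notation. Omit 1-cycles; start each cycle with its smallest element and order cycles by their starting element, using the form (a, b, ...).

First write π in disjoint cycles: (A, G, H, B)(C, D, F).
The inverse reverses every cycle; in canonical form, π⁻¹ = (A, B, H, G)(C, F, D).

(A, B, H, G)(C, F, D)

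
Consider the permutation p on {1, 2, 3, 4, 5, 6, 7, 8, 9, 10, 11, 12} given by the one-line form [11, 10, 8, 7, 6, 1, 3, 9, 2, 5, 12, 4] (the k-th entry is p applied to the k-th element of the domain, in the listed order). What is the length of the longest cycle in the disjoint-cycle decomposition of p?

Decomposing into disjoint cycles gives (1, 11, 12, 4, 7, 3, 8, 9, 2, 10, 5, 6); the longest has length 12.

12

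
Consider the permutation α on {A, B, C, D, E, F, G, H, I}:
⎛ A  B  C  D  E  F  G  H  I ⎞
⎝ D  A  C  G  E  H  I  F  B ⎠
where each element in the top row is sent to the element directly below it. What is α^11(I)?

B

Tracing I → B → … returns to I after 5 steps, so I lies in a 5-cycle (A, D, G, I, B).
On a 5-cycle, α^5 is the identity, so α^11 = α^1 there (11 ≡ 1 mod 5).
Advancing 1 step from I: I → B.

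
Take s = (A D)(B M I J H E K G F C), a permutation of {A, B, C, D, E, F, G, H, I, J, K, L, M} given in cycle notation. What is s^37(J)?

B

J lies in the 10-cycle (B M I J H E K G F C).
On a 10-cycle, s^10 is the identity, so s^37 = s^7 there (37 ≡ 7 mod 10).
Stepping 7 places around the cycle: J → H → E → K → G → F → C → B.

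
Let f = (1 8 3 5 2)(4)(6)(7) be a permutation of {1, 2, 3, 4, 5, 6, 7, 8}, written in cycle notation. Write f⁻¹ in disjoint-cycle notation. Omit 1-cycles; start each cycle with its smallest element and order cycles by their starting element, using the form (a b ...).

(1 2 5 3 8)

Inverting a permutation written in cycle notation just reverses the order within every cycle.
Reversing each cycle of f and rotating so the smallest element leads gives (1 2 5 3 8).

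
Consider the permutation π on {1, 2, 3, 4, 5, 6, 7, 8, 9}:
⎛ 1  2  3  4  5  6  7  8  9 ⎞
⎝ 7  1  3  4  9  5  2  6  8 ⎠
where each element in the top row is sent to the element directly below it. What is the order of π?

Decomposing into disjoint cycles gives cycle lengths 4, 3, 1, 1.
Since disjoint cycles commute, ord(π) = lcm(4, 3) = 12.

12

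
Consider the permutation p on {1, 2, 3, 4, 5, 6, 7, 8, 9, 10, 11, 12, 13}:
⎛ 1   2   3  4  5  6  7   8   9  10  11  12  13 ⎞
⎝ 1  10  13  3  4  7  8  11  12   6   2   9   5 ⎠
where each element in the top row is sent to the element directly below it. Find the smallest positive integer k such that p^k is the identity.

12

Decomposing into disjoint cycles gives cycle lengths 6, 4, 2, 1.
Since disjoint cycles commute, ord(p) = lcm(6, 4, 2) = 12.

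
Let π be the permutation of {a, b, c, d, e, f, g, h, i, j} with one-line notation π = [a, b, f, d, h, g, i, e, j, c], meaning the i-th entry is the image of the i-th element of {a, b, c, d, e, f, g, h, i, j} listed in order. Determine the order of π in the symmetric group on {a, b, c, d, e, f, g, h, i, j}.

10

Writing π as disjoint cycles, the cycle lengths are 5, 2, 1, 1, 1.
Since disjoint cycles commute, ord(π) = lcm(5, 2) = 10.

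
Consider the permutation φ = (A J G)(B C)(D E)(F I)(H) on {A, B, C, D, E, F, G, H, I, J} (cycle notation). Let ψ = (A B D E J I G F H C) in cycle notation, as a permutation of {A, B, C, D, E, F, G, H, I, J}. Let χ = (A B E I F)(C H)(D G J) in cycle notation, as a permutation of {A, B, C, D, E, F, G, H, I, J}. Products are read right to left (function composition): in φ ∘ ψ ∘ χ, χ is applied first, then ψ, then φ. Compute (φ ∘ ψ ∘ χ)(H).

J

(φ ∘ ψ ∘ χ)(H) = φ(ψ(χ(H))). χ(H) = C, then ψ(C) = A, then φ(A) = J, so the result is J.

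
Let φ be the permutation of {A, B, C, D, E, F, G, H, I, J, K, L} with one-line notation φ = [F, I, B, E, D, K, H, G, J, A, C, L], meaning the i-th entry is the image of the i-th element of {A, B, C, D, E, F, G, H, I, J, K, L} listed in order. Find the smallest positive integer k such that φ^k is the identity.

Decomposing into disjoint cycles gives cycle lengths 7, 2, 2, 1.
Since disjoint cycles commute, ord(φ) = lcm(7, 2, 2) = 14.

14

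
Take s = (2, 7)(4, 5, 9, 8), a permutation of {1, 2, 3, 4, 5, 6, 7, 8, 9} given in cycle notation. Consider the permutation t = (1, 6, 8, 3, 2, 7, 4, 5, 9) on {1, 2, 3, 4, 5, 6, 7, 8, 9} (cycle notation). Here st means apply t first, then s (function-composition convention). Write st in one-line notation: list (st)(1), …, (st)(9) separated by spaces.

Chase each element through t then s: 1 → 6 → 6; 2 → 7 → 2; 3 → 2 → 7; 4 → 5 → 9; 5 → 9 → 8; 6 → 8 → 4; 7 → 4 → 5; 8 → 3 → 3; 9 → 1 → 1.
So st in one-line form is 6 2 7 9 8 4 5 3 1.

6 2 7 9 8 4 5 3 1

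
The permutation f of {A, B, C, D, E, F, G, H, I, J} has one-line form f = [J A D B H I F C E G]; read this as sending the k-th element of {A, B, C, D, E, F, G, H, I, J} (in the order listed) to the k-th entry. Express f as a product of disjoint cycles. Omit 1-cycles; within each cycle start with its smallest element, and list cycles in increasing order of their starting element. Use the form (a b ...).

(A J G F I E H C D B)

Start at A and follow images: A → J → G → F → I → E → H → C → D → B → A, giving the cycle (A J G F I E H C D B).
Repeating from the next unused element and collecting all non-trivial cycles gives (A J G F I E H C D B).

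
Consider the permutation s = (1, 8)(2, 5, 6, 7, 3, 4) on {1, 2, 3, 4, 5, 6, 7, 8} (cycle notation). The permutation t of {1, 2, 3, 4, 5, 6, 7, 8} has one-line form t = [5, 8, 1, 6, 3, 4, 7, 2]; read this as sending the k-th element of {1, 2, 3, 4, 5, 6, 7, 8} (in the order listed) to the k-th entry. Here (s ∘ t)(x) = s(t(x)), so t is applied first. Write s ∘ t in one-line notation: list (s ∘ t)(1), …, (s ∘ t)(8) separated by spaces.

For each element, apply t then s: 1 → 5 → 6; 2 → 8 → 1; 3 → 1 → 8; 4 → 6 → 7; 5 → 3 → 4; 6 → 4 → 2; 7 → 7 → 3; 8 → 2 → 5.
So s ∘ t in one-line form is 6 1 8 7 4 2 3 5.

6 1 8 7 4 2 3 5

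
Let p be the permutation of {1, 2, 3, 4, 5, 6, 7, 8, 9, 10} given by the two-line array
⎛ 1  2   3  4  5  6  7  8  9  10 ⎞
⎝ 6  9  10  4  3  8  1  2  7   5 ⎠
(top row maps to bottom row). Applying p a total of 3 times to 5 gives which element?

5

Tracing 5 → 3 → … returns to 5 after 3 steps, so 5 lies in a 3-cycle (3, 10, 5).
Since the cycle has length 3, p^3 acts on it the same as p^0 (3 mod 3 = 0).
So p^3(5) = 5.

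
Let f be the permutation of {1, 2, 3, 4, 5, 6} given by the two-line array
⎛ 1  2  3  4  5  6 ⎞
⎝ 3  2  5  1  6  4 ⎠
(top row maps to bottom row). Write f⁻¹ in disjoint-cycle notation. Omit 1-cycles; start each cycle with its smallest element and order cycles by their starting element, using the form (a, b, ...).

The cycle decomposition of f is (1, 3, 5, 6, 4).
Reversing each cycle (and rotating so the smallest element leads) gives f⁻¹ = (1, 4, 6, 5, 3).

(1, 4, 6, 5, 3)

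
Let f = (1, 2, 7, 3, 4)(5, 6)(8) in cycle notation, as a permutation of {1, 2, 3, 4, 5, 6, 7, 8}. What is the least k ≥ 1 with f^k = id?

10

The disjoint cycles have lengths 5, 2, 1.
The order is lcm(5, 2) = 10.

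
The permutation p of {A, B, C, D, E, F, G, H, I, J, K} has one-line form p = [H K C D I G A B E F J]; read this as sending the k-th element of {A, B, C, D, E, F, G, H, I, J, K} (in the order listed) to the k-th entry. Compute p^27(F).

J

Tracing F → G → … returns to F after 7 steps, so F lies in a 7-cycle (A, H, B, K, J, F, G).
Since the cycle has length 7, p^27 acts on it the same as p^6 (27 mod 7 = 6).
Stepping 6 places around the cycle: F → G → A → H → B → K → J.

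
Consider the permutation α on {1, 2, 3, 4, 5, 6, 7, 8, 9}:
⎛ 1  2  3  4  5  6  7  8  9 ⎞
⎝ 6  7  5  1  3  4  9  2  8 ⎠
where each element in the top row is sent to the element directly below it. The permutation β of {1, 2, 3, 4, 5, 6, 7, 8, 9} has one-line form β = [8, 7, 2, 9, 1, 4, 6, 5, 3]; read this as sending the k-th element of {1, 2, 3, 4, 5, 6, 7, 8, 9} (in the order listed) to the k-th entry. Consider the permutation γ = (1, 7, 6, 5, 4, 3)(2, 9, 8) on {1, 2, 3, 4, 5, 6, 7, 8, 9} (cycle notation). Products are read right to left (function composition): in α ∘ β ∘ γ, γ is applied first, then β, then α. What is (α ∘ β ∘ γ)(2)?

5

Chase 2: γ(2) = 9; β(9) = 3; α(3) = 5. Hence (α ∘ β ∘ γ)(2) = 5.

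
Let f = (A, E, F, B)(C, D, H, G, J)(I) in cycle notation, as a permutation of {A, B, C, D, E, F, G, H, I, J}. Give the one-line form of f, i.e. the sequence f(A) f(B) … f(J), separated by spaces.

Reading each image from the cycles: A↦E, B↦A, C↦D, D↦H, E↦F, F↦B, G↦J, H↦G, I↦I, J↦C.
So the one-line form is E A D H F B J G I C.

E A D H F B J G I C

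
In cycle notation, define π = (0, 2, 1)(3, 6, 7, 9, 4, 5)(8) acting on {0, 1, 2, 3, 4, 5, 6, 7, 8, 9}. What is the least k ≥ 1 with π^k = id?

The cycle type of π is (6, 3, 1).
Since disjoint cycles commute, ord(π) = lcm(6, 3) = 6.

6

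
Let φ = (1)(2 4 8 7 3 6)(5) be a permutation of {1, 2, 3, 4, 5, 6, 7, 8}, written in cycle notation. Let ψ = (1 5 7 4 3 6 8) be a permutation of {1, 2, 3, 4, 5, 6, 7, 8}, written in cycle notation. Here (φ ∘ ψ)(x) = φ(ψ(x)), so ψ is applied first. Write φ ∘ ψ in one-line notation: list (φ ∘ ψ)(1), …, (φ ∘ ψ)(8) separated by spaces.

5 4 2 6 3 7 8 1

For each element, apply ψ then φ: 1 → 5 → 5; 2 → 2 → 4; 3 → 6 → 2; 4 → 3 → 6; 5 → 7 → 3; 6 → 8 → 7; 7 → 4 → 8; 8 → 1 → 1.
Collecting the images, φ ∘ ψ = [5 4 2 6 3 7 8 1].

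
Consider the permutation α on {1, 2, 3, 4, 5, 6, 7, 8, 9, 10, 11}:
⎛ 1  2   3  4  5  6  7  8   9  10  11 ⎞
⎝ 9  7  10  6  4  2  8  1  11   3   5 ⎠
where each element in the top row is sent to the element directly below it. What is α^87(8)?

6

Tracing 8 → 1 → … returns to 8 after 9 steps, so 8 lies in a 9-cycle (1, 9, 11, 5, 4, 6, 2, 7, 8).
On a 9-cycle, α^9 is the identity, so α^87 = α^6 there (87 ≡ 6 mod 9).
Stepping 6 places around the cycle: 8 → 1 → 9 → 11 → 5 → 4 → 6.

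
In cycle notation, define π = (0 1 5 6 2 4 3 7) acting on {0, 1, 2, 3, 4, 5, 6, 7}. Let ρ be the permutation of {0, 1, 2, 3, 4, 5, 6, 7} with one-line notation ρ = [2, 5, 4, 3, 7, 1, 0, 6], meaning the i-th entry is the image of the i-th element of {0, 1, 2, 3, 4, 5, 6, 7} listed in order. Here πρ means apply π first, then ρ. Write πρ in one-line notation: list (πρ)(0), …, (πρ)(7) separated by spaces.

5 1 7 6 3 0 4 2

Chase each element through π then ρ: 0 → 1 → 5; 1 → 5 → 1; 2 → 4 → 7; 3 → 7 → 6; 4 → 3 → 3; 5 → 6 → 0; 6 → 2 → 4; 7 → 0 → 2.
So πρ in one-line form is 5 1 7 6 3 0 4 2.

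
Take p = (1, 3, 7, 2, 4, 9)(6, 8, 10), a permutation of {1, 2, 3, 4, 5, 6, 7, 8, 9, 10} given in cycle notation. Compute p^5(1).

9

1 lies in the 6-cycle (1, 3, 7, 2, 4, 9).
Stepping 5 places around the cycle: 1 → 3 → 7 → 2 → 4 → 9.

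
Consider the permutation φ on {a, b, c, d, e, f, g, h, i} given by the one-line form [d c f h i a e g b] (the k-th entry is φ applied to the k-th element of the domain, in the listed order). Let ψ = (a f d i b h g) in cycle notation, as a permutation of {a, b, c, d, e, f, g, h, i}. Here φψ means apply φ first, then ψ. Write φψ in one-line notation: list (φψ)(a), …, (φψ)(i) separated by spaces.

(φψ)(x) = ψ(φ(x)). Computing each image: ψ(φ(a)) = ψ(d) = i, ψ(φ(b)) = ψ(c) = c, ψ(φ(c)) = ψ(f) = d, ψ(φ(d)) = ψ(h) = g, ψ(φ(e)) = ψ(i) = b, ψ(φ(f)) = ψ(a) = f, ψ(φ(g)) = ψ(e) = e, ψ(φ(h)) = ψ(g) = a, ψ(φ(i)) = ψ(b) = h.
Hence φψ = [i c d g b f e a h].

i c d g b f e a h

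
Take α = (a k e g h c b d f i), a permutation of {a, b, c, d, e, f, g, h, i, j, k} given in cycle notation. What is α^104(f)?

e

f lies in the 10-cycle (a k e g h c b d f i).
Since the cycle has length 10, α^104 acts on it the same as α^4 (104 mod 10 = 4).
Stepping 4 places around the cycle: f → i → a → k → e.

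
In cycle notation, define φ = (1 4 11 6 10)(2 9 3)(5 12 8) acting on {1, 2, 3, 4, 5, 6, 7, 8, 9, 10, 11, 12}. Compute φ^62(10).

4

10 lies in the 5-cycle (1 4 11 6 10).
Powers repeat with period 5 on this cycle, and 62 mod 5 = 2, so φ^62(10) = φ^2(10).
Advancing 2 steps from 10: 10 → 1 → 4.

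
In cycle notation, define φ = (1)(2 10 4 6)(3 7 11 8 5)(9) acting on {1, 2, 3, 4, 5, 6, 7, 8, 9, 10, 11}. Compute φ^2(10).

6

10 lies in the 4-cycle (2 10 4 6).
Stepping 2 places around the cycle: 10 → 4 → 6.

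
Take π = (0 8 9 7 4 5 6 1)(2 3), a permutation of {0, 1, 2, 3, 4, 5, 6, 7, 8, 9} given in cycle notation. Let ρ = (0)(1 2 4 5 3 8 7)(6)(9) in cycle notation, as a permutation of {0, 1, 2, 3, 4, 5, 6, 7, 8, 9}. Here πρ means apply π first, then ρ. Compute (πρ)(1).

0

(πρ)(1) = ρ(π(1)). π(1) = 0, then ρ(0) = 0. So (πρ)(1) = 0.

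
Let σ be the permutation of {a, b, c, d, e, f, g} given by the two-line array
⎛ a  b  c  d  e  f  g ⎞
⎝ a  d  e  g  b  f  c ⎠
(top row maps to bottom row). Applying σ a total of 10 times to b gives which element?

Tracing b → d → … returns to b after 5 steps, so b lies in a 5-cycle (b d g c e).
Powers repeat with period 5 on this cycle, and 10 mod 5 = 0, so σ^10(b) = σ^0(b).
So σ^10(b) = b.

b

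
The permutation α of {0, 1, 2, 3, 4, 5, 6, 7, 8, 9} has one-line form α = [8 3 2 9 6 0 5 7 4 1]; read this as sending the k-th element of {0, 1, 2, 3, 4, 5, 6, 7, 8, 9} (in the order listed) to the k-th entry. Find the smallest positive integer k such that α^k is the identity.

15

Decomposing into disjoint cycles gives cycle lengths 5, 3, 1, 1.
The order of α is the least common multiple of its cycle lengths: lcm(5, 3) = 15.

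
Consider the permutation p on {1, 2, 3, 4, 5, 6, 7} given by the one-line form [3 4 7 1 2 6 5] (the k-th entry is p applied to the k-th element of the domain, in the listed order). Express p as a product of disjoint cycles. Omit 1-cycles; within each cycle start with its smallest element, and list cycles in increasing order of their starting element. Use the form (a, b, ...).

(1, 3, 7, 5, 2, 4)

From 1: 1 → 3 → 7 → 5 → 2 → 4 → 1, closing the cycle (1, 3, 7, 5, 2, 4).
Continuing from each remaining unvisited element yields (1, 3, 7, 5, 2, 4).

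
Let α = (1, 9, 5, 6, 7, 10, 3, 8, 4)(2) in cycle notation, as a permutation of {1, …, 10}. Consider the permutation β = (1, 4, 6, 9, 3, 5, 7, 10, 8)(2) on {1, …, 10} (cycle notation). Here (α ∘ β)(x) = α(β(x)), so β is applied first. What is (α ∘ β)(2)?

2

(α ∘ β)(2) = α(β(2)). β(2) = 2, then α(2) = 2. So (α ∘ β)(2) = 2.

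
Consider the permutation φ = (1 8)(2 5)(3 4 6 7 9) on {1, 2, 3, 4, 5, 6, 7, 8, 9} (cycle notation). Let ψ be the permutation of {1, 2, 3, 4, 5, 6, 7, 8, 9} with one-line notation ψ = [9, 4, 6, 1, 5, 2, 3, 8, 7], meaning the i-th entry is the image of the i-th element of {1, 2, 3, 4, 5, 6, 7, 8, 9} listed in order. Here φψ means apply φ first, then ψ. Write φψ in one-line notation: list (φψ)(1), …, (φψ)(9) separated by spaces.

8 5 1 2 4 3 7 9 6

(φψ)(x) = ψ(φ(x)). Computing each image: ψ(φ(1)) = ψ(8) = 8, ψ(φ(2)) = ψ(5) = 5, ψ(φ(3)) = ψ(4) = 1, ψ(φ(4)) = ψ(6) = 2, ψ(φ(5)) = ψ(2) = 4, ψ(φ(6)) = ψ(7) = 3, ψ(φ(7)) = ψ(9) = 7, ψ(φ(8)) = ψ(1) = 9, ψ(φ(9)) = ψ(3) = 6.
Hence φψ = [8 5 1 2 4 3 7 9 6].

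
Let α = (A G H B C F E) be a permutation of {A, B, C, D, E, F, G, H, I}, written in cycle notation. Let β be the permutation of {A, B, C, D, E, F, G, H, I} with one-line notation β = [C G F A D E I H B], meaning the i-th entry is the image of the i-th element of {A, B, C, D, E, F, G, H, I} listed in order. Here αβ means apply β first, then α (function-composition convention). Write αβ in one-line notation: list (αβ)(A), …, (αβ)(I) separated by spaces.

F H E G D A I B C

For each element, apply β then α: A → C → F; B → G → H; C → F → E; D → A → G; E → D → D; F → E → A; G → I → I; H → H → B; I → B → C.
Collecting the images, αβ = [F H E G D A I B C].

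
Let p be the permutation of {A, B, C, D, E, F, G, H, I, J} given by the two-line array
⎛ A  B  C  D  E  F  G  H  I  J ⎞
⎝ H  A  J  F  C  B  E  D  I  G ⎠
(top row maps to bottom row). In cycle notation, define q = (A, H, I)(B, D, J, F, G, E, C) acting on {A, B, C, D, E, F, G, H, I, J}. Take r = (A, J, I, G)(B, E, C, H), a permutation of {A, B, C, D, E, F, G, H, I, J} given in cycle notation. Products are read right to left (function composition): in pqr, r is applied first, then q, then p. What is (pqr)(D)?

Apply the permutations in order: r(D) = D, then q(D) = J, then p(J) = G. So (pqr)(D) = G.

G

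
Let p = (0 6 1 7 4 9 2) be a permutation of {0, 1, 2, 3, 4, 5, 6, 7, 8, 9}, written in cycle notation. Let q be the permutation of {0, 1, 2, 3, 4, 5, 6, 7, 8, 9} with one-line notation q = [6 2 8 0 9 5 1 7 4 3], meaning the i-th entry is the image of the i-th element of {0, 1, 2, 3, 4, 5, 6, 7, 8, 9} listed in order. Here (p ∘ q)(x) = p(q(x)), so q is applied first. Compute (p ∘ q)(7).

4

q(7) = 7, then p(7) = 4; composing gives (p ∘ q)(7) = 4.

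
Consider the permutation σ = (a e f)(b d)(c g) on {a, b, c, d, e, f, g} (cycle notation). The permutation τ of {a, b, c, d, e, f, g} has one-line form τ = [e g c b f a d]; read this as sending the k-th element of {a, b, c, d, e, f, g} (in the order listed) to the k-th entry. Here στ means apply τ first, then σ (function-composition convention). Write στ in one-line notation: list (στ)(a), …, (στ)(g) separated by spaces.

Chase each element through τ then σ: a → e → f; b → g → c; c → c → g; d → b → d; e → f → a; f → a → e; g → d → b.
Collecting the images, στ = [f c g d a e b].

f c g d a e b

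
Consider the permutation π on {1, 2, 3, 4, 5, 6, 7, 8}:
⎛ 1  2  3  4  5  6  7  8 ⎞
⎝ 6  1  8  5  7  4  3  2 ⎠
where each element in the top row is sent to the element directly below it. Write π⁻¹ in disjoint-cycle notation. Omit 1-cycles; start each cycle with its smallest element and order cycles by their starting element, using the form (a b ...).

The cycle decomposition of π is (1 6 4 5 7 3 8 2).
The inverse reverses every cycle; in canonical form, π⁻¹ = (1 2 8 3 7 5 4 6).

(1 2 8 3 7 5 4 6)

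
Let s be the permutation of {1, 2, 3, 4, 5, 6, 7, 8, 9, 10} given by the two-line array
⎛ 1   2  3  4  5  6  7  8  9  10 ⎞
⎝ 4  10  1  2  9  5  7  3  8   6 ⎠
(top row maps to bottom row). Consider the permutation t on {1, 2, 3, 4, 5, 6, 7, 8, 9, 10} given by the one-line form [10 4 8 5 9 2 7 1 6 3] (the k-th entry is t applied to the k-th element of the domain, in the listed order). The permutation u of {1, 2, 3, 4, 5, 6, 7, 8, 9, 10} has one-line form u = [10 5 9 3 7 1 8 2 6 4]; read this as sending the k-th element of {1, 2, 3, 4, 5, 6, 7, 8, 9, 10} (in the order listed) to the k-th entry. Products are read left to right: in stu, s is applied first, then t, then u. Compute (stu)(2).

9

Apply the permutations in order: s(2) = 10, then t(10) = 3, then u(3) = 9. So (stu)(2) = 9.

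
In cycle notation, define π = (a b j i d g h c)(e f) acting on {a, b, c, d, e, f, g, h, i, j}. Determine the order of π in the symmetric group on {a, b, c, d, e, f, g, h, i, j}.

8

The cycle type of π is (8, 2).
The order of π is the least common multiple of its cycle lengths: lcm(8, 2) = 8.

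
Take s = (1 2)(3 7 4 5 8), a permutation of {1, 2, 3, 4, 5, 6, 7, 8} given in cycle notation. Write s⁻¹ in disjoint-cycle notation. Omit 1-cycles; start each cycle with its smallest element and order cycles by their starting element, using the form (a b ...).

Inverting a permutation written in cycle notation just reverses the order within every cycle.
Reversing each cycle of s and rotating so the smallest element leads gives (1 2)(3 8 5 4 7).

(1 2)(3 8 5 4 7)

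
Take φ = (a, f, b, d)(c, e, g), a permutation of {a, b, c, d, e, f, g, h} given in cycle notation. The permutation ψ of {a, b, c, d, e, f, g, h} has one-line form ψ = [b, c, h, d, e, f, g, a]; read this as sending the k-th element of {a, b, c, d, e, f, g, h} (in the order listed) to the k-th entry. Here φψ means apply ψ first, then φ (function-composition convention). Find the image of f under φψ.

b

(φψ)(f) = φ(ψ(f)). ψ(f) = f, then φ(f) = b. So (φψ)(f) = b.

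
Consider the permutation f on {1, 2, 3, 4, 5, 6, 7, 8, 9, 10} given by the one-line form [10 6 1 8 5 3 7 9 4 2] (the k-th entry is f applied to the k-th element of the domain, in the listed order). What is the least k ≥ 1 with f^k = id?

15

Decomposing into disjoint cycles gives cycle lengths 5, 3, 1, 1.
The order is lcm(5, 3) = 15.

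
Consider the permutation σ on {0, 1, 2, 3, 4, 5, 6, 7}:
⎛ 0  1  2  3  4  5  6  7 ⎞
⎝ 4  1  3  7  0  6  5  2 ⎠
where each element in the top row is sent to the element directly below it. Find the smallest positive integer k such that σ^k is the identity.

The disjoint-cycle form of σ has cycle lengths 3, 2, 2, 1.
Since disjoint cycles commute, ord(σ) = lcm(3, 2, 2) = 6.

6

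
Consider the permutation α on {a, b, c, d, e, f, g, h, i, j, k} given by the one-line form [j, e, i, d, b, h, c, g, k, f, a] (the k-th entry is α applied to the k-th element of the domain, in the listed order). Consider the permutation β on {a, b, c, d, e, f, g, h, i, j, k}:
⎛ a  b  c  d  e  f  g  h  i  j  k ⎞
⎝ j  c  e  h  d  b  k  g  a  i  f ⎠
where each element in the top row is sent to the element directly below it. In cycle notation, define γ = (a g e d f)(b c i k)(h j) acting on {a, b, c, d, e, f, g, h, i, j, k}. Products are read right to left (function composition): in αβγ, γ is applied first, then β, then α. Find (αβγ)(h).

k

(αβγ)(h) = α(β(γ(h))). γ(h) = j, then β(j) = i, then α(i) = k, so the result is k.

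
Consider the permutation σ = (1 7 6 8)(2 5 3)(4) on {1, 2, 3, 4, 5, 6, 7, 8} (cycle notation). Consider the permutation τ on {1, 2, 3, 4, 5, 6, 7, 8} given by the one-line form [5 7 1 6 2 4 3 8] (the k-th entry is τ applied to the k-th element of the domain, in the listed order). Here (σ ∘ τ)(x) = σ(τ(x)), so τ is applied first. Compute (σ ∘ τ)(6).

4

First apply τ: τ(6) = 4, then σ(4) = 4. Thus (σ ∘ τ)(6) = 4.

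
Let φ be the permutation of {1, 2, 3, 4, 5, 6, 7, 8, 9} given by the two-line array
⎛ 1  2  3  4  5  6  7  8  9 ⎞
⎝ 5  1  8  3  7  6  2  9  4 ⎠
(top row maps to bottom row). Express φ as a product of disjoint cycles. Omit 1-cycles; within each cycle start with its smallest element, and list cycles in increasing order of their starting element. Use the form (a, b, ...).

(1, 5, 7, 2)(3, 8, 9, 4)

Iterating φ from 1 gives 1 → 5 → 7 → 2 → 1; that is the 4-cycle (1, 5, 7, 2).
Repeating from the next unused element and collecting all non-trivial cycles gives (1, 5, 7, 2)(3, 8, 9, 4).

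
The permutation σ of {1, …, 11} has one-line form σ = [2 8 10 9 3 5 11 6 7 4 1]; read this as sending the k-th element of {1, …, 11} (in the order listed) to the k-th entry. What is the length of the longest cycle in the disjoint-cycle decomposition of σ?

Decomposing into disjoint cycles gives (1 2 8 6 5 3 10 4 9 7 11); the longest has length 11.

11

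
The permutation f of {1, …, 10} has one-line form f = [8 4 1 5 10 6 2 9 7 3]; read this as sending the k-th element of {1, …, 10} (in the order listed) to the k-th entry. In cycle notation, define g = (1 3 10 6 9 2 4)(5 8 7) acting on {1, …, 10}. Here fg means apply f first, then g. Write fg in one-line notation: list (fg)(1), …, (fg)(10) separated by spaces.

7 1 3 8 6 9 4 2 5 10

For each element, apply f then g: 1 → 8 → 7; 2 → 4 → 1; 3 → 1 → 3; 4 → 5 → 8; 5 → 10 → 6; 6 → 6 → 9; 7 → 2 → 4; 8 → 9 → 2; 9 → 7 → 5; 10 → 3 → 10.
Collecting the images, fg = [7 1 3 8 6 9 4 2 5 10].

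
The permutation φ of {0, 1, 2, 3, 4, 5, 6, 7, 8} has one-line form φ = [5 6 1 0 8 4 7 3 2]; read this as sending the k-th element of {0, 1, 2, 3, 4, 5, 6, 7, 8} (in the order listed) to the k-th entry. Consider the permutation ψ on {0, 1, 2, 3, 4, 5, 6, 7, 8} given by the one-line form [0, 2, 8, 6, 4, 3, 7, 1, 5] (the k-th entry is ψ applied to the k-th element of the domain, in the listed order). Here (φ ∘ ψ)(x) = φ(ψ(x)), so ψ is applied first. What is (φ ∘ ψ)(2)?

(φ ∘ ψ)(2) = φ(ψ(2)). ψ(2) = 8, then φ(8) = 2. So (φ ∘ ψ)(2) = 2.

2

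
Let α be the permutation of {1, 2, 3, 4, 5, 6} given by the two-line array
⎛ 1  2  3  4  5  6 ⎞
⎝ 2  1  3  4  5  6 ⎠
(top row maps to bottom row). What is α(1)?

2

The entry below 1 in the array is 2, so α(1) = 2.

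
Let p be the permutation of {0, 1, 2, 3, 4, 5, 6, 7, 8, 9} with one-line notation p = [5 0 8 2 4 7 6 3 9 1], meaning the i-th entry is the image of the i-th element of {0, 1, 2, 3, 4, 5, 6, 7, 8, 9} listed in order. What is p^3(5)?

2

Tracing 5 → 7 → … returns to 5 after 8 steps, so 5 lies in an 8-cycle (0 5 7 3 2 8 9 1).
Advancing 3 steps from 5: 5 → 7 → 3 → 2.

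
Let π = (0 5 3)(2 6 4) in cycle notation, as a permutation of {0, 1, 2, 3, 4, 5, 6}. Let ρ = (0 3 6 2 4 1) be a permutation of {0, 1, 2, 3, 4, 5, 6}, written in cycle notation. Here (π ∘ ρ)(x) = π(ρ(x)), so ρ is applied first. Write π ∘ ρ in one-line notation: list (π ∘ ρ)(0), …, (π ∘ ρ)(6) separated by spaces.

0 5 2 4 1 3 6

(π ∘ ρ)(x) = π(ρ(x)). Computing each image: π(ρ(0)) = π(3) = 0, π(ρ(1)) = π(0) = 5, π(ρ(2)) = π(4) = 2, π(ρ(3)) = π(6) = 4, π(ρ(4)) = π(1) = 1, π(ρ(5)) = π(5) = 3, π(ρ(6)) = π(2) = 6.
Hence π ∘ ρ = [0 5 2 4 1 3 6].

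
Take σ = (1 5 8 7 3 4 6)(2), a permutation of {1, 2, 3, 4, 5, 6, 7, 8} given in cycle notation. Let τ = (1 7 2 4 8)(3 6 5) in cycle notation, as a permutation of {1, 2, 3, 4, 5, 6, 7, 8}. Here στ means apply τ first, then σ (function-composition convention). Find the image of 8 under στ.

5

(στ)(8) = σ(τ(8)). τ(8) = 1, then σ(1) = 5. So (στ)(8) = 5.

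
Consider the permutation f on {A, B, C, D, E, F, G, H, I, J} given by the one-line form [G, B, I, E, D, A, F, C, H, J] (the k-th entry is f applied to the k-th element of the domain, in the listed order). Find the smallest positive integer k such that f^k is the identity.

6

The disjoint-cycle form of f has cycle lengths 3, 3, 2, 1, 1.
The order is lcm(3, 3, 2) = 6.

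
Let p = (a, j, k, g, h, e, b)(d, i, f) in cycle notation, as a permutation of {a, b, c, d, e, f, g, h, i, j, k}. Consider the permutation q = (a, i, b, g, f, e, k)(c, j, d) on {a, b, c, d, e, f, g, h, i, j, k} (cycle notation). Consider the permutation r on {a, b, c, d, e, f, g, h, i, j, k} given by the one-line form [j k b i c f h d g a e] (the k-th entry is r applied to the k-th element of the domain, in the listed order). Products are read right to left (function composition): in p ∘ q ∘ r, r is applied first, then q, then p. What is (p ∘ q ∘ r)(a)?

i

Apply the permutations in order: r(a) = j, then q(j) = d, then p(d) = i. So (p ∘ q ∘ r)(a) = i.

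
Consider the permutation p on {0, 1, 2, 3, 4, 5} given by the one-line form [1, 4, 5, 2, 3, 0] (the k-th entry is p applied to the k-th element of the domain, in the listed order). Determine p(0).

0 is element number 1 of the domain, and entry number 1 of the one-line form is 1, so p(0) = 1.

1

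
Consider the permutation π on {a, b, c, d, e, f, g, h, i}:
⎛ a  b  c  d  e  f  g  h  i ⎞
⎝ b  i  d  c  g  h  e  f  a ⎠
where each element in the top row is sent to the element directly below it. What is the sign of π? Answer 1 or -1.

-1

In disjoint-cycle form the cycle lengths are 3, 2, 2, 2.
A cycle is odd iff its length is even; π has 3 even-length cycles, so sgn(π) = (−1)^3 and π is odd.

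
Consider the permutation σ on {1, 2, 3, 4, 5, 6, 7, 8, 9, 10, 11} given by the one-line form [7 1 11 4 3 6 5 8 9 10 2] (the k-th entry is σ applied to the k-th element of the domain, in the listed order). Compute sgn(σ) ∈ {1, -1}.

-1

In disjoint-cycle form the cycle lengths are 6, 1, 1, 1, 1, 1.
A cycle of length ℓ contributes ℓ−1 transpositions, so σ is a product of 5 transpositions — odd.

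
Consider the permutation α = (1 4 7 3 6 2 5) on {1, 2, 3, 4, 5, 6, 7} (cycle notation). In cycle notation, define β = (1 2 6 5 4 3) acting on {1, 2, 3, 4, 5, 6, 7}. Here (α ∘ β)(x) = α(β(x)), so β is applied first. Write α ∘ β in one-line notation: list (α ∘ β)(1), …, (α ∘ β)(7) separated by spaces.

(α ∘ β)(x) = α(β(x)). Computing each image: α(β(1)) = α(2) = 5, α(β(2)) = α(6) = 2, α(β(3)) = α(1) = 4, α(β(4)) = α(3) = 6, α(β(5)) = α(4) = 7, α(β(6)) = α(5) = 1, α(β(7)) = α(7) = 3.
Hence α ∘ β = [5 2 4 6 7 1 3].

5 2 4 6 7 1 3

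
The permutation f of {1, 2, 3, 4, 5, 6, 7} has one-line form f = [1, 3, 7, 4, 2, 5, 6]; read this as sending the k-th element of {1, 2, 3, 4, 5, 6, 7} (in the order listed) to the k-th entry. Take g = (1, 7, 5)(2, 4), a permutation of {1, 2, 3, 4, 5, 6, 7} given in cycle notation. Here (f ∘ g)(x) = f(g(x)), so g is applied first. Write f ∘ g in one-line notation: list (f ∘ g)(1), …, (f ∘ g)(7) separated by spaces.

6 4 7 3 1 5 2

Chase each element through g then f: 1 → 7 → 6; 2 → 4 → 4; 3 → 3 → 7; 4 → 2 → 3; 5 → 1 → 1; 6 → 6 → 5; 7 → 5 → 2.
So f ∘ g in one-line form is 6 4 7 3 1 5 2.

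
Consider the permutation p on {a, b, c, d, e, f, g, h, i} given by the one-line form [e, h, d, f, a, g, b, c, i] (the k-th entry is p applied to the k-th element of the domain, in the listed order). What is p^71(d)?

c

Tracing d → f → … returns to d after 6 steps, so d lies in a 6-cycle (b, h, c, d, f, g).
On a 6-cycle, p^6 is the identity, so p^71 = p^5 there (71 ≡ 5 mod 6).
Advancing 5 steps from d: d → f → g → b → h → c.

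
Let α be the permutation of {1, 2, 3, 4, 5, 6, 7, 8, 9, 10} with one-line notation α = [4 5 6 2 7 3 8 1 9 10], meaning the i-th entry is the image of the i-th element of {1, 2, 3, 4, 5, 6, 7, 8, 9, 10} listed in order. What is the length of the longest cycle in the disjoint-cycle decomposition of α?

6

Decomposing into disjoint cycles gives (1, 4, 2, 5, 7, 8)(3, 6); the longest has length 6.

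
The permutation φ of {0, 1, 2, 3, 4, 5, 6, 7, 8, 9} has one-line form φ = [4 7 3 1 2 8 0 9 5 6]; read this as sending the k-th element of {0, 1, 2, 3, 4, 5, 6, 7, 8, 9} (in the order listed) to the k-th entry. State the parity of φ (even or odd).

even

In disjoint-cycle form the cycle lengths are 8, 2.
A cycle of length ℓ contributes ℓ−1 transpositions, so φ is a product of 7 + 1 = 8 transpositions — even.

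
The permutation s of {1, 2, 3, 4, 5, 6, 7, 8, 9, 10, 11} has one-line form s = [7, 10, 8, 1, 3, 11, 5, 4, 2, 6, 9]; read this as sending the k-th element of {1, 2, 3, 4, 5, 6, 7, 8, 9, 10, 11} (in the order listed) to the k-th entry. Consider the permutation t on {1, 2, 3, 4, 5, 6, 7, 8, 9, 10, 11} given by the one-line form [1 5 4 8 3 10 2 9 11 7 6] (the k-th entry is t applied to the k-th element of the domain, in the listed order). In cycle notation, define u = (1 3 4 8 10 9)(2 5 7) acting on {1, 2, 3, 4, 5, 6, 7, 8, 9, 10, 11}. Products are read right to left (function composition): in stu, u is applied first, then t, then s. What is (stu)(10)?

(stu)(10) = s(t(u(10))). u(10) = 9, then t(9) = 11, then s(11) = 9, so the result is 9.

9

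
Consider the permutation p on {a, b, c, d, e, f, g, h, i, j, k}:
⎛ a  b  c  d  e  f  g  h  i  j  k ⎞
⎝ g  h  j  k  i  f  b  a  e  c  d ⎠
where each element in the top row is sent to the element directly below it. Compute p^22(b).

Tracing b → h → … returns to b after 4 steps, so b lies in a 4-cycle (a, g, b, h).
On a 4-cycle, p^4 is the identity, so p^22 = p^2 there (22 ≡ 2 mod 4).
Advancing 2 steps from b: b → h → a.

a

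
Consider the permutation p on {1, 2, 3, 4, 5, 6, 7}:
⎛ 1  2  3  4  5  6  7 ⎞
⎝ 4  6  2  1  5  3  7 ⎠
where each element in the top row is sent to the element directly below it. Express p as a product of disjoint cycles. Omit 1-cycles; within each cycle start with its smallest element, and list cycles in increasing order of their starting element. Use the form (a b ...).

Start at 1 and follow images: 1 → 4 → 1, giving the cycle (1 4).
Continuing from each remaining unvisited element yields (1 4)(2 6 3).

(1 4)(2 6 3)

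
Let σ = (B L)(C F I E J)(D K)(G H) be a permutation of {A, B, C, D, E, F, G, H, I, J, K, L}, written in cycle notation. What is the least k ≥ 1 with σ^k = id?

10

The disjoint cycles have lengths 5, 2, 2, 2, 1.
The order of σ is the least common multiple of its cycle lengths: lcm(5, 2, 2, 2) = 10.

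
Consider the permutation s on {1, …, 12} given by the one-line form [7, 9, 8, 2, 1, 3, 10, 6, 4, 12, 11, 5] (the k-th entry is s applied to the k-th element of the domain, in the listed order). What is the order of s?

Decomposing into disjoint cycles gives cycle lengths 5, 3, 3, 1.
The order is lcm(5, 3, 3) = 15.

15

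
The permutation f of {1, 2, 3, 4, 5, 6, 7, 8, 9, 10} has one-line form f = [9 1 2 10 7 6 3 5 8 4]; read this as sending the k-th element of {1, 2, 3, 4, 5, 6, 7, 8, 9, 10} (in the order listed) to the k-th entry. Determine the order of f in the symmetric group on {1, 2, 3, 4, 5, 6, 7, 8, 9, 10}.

14

Writing f as disjoint cycles, the cycle lengths are 7, 2, 1.
The order is lcm(7, 2) = 14.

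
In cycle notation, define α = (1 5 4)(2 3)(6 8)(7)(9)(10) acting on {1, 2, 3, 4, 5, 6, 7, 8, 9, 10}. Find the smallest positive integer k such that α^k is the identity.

The disjoint cycles have lengths 3, 2, 2, 1, 1, 1.
The order is lcm(3, 2, 2) = 6.

6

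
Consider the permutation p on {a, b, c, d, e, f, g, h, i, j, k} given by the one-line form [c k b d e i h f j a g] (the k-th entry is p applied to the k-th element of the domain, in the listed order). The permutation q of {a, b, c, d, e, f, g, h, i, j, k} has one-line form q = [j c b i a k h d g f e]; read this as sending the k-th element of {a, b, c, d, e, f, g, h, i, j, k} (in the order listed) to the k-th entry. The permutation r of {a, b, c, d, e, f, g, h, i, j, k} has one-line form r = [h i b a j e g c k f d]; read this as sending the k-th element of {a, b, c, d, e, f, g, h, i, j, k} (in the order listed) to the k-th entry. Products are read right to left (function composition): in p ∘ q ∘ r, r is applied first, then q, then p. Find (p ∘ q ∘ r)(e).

i

(p ∘ q ∘ r)(e) = p(q(r(e))). r(e) = j, then q(j) = f, then p(f) = i, so the result is i.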